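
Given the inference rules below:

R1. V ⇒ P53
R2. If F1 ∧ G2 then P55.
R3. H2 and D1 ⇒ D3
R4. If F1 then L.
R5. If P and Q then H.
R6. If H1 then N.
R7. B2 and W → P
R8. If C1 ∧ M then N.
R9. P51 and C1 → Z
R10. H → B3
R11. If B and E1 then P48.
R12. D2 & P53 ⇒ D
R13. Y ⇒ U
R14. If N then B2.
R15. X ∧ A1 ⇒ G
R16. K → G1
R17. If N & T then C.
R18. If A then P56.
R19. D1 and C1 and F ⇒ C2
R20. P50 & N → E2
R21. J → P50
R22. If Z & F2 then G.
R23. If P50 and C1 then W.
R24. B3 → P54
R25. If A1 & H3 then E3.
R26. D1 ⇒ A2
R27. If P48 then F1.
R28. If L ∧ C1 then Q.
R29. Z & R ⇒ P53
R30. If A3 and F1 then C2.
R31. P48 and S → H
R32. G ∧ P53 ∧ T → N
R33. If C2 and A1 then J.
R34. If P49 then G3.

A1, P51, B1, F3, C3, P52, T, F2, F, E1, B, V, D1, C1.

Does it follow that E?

Forward chaining from the given facts derives: P53, Z, P48, C2, G, A2, F1, N, J, L, B2, C, P50, W, Q, P, E2, H, B3, P54.
No rule has E as its conclusion, and it is not among the given facts.

No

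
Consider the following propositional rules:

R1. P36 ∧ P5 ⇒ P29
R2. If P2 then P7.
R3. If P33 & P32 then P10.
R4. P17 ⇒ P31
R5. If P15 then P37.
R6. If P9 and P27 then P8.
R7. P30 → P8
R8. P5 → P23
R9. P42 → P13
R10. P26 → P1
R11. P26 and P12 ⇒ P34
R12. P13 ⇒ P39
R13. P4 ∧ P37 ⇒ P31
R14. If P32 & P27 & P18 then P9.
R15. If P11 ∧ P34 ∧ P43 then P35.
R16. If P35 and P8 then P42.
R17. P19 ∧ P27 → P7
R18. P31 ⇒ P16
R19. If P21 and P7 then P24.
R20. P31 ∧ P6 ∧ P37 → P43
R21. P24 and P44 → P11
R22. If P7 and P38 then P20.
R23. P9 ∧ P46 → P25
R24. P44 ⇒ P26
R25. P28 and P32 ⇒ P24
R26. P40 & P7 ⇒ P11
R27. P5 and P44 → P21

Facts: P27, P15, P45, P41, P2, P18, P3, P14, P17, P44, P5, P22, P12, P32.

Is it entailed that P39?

Forward chaining from the given facts derives: P7, P31, P37, P23, P9, P16, P26, P21, P8, P1, P34, P24, P11.
The only rule concluding P39 is R12, which needs P13; that is never established.

No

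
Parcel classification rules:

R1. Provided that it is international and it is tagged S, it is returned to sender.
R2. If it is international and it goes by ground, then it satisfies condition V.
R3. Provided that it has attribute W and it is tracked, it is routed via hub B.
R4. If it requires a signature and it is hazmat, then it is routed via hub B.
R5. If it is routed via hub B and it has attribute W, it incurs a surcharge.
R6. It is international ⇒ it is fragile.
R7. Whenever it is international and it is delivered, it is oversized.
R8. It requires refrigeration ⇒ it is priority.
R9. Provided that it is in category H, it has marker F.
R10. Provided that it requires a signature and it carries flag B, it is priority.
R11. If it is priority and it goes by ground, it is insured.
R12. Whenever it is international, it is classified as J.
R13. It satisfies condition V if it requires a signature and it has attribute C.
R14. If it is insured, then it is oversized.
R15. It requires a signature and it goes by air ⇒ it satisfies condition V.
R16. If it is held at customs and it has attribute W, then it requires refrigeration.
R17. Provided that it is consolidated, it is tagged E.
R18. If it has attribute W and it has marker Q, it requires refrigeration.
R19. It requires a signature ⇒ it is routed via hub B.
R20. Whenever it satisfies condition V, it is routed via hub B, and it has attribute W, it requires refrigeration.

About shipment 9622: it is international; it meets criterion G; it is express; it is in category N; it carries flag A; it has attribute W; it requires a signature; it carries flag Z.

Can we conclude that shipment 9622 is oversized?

Forward chaining from the given facts derives: is fragile, is classified as J, is routed via hub B, incurs a surcharge.
Rules concluding "it is oversized": R7 needs "it is delivered"; R14 needs "it is insured" — none of these are established.

No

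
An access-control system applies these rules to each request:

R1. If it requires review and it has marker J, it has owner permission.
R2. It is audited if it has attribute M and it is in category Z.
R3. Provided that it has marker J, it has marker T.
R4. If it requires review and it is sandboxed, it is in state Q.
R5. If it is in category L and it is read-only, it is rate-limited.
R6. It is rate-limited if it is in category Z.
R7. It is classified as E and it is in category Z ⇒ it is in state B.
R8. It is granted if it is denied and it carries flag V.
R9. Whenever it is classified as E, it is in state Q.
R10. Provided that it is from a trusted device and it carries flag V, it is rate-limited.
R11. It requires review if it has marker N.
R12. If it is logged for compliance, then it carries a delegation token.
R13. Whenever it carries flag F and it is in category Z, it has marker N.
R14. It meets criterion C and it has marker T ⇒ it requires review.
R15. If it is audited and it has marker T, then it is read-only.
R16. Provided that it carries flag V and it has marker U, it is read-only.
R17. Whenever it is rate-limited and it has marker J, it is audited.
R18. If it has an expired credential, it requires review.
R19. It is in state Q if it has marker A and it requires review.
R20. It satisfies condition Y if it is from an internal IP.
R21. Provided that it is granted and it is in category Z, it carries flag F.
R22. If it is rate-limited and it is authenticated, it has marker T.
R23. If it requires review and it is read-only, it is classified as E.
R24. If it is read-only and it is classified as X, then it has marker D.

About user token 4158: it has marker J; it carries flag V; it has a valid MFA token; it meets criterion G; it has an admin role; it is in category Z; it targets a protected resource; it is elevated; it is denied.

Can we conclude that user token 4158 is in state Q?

Yes

By R3 (it has marker J): it has marker T.
By R6 (it is in category Z): it is rate-limited.
By R8 (it is denied, it carries flag V): it is granted.
By R17 (it is rate-limited, it has marker J): it is audited.
By R21 (it is granted, it is in category Z): it carries flag F.
By R13 (it carries flag F, it is in category Z): it has marker N.
By R15 (it is audited, it has marker T): it is read-only.
By R11 (it has marker N): it requires review.
By R23 (it requires review, it is read-only): it is classified as E.
By R9 (it is classified as E): it is in state Q.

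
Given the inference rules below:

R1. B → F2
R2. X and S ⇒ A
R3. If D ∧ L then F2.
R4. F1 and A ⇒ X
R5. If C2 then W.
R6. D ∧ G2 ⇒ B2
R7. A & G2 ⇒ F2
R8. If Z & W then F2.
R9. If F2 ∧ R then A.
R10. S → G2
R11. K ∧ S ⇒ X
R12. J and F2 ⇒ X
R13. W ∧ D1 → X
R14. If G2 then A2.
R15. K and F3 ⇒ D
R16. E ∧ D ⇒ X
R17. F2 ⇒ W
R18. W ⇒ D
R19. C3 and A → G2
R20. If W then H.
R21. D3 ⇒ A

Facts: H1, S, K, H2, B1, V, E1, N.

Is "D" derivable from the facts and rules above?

Yes

G2  (by R10: S)
X  (by R11: K, S)
A  (by R2: X, S)
F2  (by R7: A, G2)
W  (by R17: F2)
D  (by R18: W)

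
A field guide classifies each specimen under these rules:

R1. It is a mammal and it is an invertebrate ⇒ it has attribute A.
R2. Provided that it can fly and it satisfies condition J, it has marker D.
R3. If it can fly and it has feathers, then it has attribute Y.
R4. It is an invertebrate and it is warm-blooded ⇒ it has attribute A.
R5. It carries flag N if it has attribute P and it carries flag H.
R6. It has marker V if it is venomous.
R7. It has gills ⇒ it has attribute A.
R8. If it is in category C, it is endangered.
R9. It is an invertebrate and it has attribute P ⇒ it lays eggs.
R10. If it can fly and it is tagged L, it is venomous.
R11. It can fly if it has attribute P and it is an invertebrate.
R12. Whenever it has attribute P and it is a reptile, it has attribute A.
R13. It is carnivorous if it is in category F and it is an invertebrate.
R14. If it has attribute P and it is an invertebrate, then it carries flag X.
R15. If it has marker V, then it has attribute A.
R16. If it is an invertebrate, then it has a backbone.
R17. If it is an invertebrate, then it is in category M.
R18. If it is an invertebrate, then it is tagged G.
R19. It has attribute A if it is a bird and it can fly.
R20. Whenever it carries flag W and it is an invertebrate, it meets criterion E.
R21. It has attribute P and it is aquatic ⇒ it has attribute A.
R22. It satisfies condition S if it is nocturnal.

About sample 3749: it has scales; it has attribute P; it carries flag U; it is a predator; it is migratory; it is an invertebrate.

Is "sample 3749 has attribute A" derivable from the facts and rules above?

No

Forward chaining from the given facts derives: lays eggs, can fly, carries flag X, has a backbone, is in category M, is tagged G.
Rules concluding "it has attribute A": R1 needs "it is a mammal"; R4 needs "it is warm-blooded"; R7 needs "it has gills"; R12 needs "it is a reptile"; R15 needs "it has marker V"; R19 needs "it is a bird"; R21 needs "it is aquatic" — none of these are established.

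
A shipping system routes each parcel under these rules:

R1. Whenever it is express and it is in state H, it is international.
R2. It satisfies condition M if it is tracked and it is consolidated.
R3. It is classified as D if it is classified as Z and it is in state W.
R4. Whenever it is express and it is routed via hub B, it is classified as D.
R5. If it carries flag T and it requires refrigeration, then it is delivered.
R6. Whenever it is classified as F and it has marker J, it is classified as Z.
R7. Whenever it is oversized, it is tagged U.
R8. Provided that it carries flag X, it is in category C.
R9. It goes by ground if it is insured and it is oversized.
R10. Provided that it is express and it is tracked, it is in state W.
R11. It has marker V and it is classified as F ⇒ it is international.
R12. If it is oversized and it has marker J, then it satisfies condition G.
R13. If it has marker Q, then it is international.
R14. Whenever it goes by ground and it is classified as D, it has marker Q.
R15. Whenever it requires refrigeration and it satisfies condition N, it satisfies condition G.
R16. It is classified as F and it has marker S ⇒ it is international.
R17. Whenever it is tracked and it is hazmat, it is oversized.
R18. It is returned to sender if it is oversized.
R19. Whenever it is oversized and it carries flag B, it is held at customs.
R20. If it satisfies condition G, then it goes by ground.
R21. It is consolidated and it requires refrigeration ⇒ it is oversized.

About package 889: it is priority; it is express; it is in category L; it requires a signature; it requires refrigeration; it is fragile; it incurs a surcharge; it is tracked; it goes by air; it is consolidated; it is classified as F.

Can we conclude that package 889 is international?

No

Forward chaining from the given facts derives: satisfies condition M, is in state W, is oversized, is tagged U, is returned to sender.
Rules concluding "it is international": R1 needs "it is in state H"; R11 needs "it has marker V"; R13 needs "it has marker Q"; R16 needs "it has marker S" — none of these are established.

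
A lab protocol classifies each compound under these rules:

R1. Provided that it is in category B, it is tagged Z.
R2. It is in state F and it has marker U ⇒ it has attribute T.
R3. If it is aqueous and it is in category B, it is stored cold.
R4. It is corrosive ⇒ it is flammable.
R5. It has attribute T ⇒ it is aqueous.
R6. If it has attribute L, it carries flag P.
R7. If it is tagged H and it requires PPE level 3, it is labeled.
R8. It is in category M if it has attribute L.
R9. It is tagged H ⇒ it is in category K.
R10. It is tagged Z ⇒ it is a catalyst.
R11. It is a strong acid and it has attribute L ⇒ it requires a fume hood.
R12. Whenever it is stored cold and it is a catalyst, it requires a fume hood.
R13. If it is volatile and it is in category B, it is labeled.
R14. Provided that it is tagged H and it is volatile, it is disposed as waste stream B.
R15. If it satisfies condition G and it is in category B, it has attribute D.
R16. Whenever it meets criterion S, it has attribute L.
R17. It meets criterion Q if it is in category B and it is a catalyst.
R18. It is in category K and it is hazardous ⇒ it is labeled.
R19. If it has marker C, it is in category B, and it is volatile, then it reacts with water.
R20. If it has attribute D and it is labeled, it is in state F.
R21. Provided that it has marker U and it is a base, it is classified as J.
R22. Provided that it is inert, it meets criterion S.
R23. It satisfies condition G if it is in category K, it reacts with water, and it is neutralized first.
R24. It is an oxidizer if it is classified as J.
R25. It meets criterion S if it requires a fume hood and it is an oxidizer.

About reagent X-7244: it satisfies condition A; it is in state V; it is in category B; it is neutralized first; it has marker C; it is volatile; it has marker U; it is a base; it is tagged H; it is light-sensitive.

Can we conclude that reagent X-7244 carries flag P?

By R1 (it is in category B): it is tagged Z.
By R9 (it is tagged H): it is in category K.
By R10 (it is tagged Z): it is a catalyst.
By R13 (it is volatile, it is in category B): it is labeled.
By R19 (it has marker C, it is in category B, it is volatile): it reacts with water.
By R21 (it has marker U, it is a base): it is classified as J.
By R23 (it is in category K, it reacts with water, it is neutralized first): it satisfies condition G.
By R24 (it is classified as J): it is an oxidizer.
By R15 (it satisfies condition G, it is in category B): it has attribute D.
By R20 (it has attribute D, it is labeled): it is in state F.
By R2 (it is in state F, it has marker U): it has attribute T.
By R5 (it has attribute T): it is aqueous.
By R3 (it is aqueous, it is in category B): it is stored cold.
By R12 (it is stored cold, it is a catalyst): it requires a fume hood.
By R25 (it requires a fume hood, it is an oxidizer): it meets criterion S.
By R16 (it meets criterion S): it has attribute L.
By R6 (it has attribute L): it carries flag P.

Yes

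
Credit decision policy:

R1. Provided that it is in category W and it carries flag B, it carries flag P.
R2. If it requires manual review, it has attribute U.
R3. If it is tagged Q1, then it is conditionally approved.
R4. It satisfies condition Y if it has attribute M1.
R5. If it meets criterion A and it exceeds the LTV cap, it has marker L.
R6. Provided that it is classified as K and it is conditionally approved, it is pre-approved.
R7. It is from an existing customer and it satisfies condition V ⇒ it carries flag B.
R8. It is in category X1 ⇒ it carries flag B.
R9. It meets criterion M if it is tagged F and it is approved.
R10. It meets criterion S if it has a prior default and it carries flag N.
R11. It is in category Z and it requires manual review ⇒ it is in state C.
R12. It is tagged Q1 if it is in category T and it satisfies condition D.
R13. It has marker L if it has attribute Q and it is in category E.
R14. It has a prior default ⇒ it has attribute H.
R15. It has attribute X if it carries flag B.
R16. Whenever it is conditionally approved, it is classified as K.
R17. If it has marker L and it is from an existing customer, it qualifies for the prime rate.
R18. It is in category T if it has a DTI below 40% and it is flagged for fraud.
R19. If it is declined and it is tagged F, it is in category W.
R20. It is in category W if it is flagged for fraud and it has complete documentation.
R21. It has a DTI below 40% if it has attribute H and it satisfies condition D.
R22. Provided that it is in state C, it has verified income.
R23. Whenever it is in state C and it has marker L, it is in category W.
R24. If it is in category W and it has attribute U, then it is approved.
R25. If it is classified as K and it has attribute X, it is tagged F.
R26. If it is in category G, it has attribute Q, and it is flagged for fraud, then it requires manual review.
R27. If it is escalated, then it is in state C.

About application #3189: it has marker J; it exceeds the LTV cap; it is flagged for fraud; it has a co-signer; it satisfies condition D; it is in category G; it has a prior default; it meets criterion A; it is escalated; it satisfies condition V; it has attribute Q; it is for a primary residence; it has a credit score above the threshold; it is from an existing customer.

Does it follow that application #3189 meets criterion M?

Yes

By R5 (it meets criterion A, it exceeds the LTV cap): it has marker L.
By R7 (it is from an existing customer, it satisfies condition V): it carries flag B.
By R14 (it has a prior default): it has attribute H.
By R15 (it carries flag B): it has attribute X.
By R21 (it has attribute H, it satisfies condition D): it has a DTI below 40%.
By R26 (it is in category G, it has attribute Q, it is flagged for fraud): it requires manual review.
By R27 (it is escalated): it is in state C.
By R2 (it requires manual review): it has attribute U.
By R18 (it has a DTI below 40%, it is flagged for fraud): it is in category T.
By R23 (it is in state C, it has marker L): it is in category W.
By R24 (it is in category W, it has attribute U): it is approved.
By R12 (it is in category T, it satisfies condition D): it is tagged Q1.
By R3 (it is tagged Q1): it is conditionally approved.
By R16 (it is conditionally approved): it is classified as K.
By R25 (it is classified as K, it has attribute X): it is tagged F.
By R9 (it is tagged F, it is approved): it meets criterion M.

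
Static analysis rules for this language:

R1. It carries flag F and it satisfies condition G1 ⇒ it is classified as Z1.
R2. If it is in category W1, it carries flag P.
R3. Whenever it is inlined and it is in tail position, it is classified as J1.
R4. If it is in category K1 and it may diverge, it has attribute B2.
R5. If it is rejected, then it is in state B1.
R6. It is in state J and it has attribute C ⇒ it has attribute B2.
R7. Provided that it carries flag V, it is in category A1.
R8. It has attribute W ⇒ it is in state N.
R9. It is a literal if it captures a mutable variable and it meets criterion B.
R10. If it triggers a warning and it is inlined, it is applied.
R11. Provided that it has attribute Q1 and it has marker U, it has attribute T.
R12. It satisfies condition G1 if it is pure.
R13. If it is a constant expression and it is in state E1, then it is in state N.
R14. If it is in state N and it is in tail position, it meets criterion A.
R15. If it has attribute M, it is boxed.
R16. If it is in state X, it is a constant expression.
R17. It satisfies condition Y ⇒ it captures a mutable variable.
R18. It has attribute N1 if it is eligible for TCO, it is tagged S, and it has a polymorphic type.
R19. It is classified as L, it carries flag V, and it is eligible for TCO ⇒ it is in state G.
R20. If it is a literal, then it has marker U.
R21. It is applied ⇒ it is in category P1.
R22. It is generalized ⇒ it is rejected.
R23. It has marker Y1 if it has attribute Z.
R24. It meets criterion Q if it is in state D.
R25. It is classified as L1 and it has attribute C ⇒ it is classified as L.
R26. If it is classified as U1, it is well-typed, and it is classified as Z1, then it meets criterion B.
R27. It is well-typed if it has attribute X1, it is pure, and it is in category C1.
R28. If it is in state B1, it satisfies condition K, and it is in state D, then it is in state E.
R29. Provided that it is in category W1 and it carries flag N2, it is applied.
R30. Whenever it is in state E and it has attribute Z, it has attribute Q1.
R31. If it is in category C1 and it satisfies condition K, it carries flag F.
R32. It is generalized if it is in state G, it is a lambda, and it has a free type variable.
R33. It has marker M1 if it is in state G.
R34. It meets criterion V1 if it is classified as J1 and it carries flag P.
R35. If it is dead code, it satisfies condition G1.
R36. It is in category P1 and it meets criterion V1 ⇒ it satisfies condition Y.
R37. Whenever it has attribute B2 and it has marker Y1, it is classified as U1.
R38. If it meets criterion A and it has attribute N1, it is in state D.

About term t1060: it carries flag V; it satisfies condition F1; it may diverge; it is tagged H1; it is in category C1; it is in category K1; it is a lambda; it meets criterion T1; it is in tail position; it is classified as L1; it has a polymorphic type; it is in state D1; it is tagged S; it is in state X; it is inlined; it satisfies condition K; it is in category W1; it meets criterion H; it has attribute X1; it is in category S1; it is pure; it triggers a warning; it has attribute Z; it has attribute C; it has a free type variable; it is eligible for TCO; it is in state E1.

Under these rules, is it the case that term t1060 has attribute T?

Yes

By R2 (it is in category W1): it carries flag P.
By R3 (it is inlined, it is in tail position): it is classified as J1.
By R4 (it is in category K1, it may diverge): it has attribute B2.
By R10 (it triggers a warning, it is inlined): it is applied.
By R12 (it is pure): it satisfies condition G1.
By R16 (it is in state X): it is a constant expression.
By R18 (it is eligible for TCO, it is tagged S, it has a polymorphic type): it has attribute N1.
By R21 (it is applied): it is in category P1.
By R23 (it has attribute Z): it has marker Y1.
By R25 (it is classified as L1, it has attribute C): it is classified as L.
By R27 (it has attribute X1, it is pure, it is in category C1): it is well-typed.
By R31 (it is in category C1, it satisfies condition K): it carries flag F.
By R34 (it is classified as J1, it carries flag P): it meets criterion V1.
By R36 (it is in category P1, it meets criterion V1): it satisfies condition Y.
By R37 (it has attribute B2, it has marker Y1): it is classified as U1.
By R1 (it carries flag F, it satisfies condition G1): it is classified as Z1.
By R13 (it is a constant expression, it is in state E1): it is in state N.
By R14 (it is in state N, it is in tail position): it meets criterion A.
By R17 (it satisfies condition Y): it captures a mutable variable.
By R19 (it is classified as L, it carries flag V, it is eligible for TCO): it is in state G.
By R26 (it is classified as U1, it is well-typed, it is classified as Z1): it meets criterion B.
By R32 (it is in state G, it is a lambda, it has a free type variable): it is generalized.
By R38 (it meets criterion A, it has attribute N1): it is in state D.
By R9 (it captures a mutable variable, it meets criterion B): it is a literal.
By R20 (it is a literal): it has marker U.
By R22 (it is generalized): it is rejected.
By R5 (it is rejected): it is in state B1.
By R28 (it is in state B1, it satisfies condition K, it is in state D): it is in state E.
By R30 (it is in state E, it has attribute Z): it has attribute Q1.
By R11 (it has attribute Q1, it has marker U): it has attribute T.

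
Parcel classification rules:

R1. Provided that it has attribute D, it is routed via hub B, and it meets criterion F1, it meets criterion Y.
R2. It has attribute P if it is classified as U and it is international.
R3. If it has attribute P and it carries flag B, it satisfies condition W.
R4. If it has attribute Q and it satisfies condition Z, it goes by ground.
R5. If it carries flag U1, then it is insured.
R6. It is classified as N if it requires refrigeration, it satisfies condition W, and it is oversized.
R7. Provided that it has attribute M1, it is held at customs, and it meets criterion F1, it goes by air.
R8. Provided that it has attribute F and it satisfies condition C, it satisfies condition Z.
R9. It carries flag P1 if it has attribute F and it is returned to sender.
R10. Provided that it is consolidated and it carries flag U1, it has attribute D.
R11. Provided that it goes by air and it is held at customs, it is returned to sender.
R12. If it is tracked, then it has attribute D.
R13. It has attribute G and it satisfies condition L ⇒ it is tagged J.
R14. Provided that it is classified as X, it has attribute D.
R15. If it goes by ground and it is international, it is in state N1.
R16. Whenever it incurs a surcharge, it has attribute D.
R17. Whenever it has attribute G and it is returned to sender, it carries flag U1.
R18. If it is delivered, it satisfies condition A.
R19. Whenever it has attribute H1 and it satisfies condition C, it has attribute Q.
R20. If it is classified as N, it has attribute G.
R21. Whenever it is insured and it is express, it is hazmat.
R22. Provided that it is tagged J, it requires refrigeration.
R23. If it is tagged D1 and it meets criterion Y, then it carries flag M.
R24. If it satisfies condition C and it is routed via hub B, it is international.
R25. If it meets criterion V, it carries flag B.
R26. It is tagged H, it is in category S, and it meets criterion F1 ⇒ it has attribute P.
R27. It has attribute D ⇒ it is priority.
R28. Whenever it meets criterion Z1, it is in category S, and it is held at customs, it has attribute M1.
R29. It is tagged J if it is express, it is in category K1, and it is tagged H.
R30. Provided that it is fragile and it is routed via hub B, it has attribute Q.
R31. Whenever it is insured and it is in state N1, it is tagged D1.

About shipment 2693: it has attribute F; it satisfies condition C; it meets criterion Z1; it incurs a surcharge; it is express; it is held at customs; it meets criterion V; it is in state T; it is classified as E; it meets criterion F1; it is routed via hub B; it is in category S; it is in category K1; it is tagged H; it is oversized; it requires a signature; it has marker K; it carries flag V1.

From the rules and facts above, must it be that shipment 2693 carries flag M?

Forward chaining from the given facts derives: satisfies condition Z, has attribute D, is international, carries flag B, has attribute P, is priority, has attribute M1, is tagged J, meets criterion Y, satisfies condition W, goes by air, is returned to sender, requires refrigeration, is classified as N, carries flag P1, has attribute G, carries flag U1, is insured, is hazmat.
The only rule concluding "it carries flag M" is R23, which needs "it is tagged D1"; that is never established.

No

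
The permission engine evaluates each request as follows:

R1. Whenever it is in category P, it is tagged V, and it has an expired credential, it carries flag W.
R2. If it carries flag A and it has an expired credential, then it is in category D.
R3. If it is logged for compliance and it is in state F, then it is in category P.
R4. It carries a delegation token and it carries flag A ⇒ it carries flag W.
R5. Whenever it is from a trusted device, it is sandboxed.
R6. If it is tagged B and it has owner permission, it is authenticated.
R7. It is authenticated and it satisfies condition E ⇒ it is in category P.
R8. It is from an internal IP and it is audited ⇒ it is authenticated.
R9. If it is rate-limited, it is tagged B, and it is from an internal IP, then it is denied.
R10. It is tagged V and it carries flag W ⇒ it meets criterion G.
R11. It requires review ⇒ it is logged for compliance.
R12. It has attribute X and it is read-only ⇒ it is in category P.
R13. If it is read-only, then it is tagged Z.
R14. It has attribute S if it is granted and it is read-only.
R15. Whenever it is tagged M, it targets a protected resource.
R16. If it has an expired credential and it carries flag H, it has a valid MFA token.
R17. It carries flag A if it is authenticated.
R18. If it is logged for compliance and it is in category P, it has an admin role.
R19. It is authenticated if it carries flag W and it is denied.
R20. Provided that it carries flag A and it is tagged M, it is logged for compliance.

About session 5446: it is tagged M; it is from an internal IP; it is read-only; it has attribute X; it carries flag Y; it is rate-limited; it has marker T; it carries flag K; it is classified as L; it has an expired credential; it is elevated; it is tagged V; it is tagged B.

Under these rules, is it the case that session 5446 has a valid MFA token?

Forward chaining from the given facts derives: is denied, is in category P, is tagged Z, targets a protected resource, carries flag W, meets criterion G, is authenticated, carries flag A, is logged for compliance, is in category D, has an admin role.
The only rule concluding "it has a valid MFA token" is R16, which needs "it carries flag H"; that is never established.

No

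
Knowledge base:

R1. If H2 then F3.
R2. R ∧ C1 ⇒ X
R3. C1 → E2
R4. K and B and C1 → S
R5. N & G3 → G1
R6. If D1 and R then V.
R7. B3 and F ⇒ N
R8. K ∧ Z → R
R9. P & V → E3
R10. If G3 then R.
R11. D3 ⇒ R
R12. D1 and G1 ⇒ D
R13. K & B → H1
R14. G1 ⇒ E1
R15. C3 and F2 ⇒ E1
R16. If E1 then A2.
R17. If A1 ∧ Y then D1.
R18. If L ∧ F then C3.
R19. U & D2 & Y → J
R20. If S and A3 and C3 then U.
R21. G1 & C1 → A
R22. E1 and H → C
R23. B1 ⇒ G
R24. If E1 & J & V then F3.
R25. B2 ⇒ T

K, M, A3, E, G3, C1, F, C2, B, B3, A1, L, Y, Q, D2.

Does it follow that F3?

S  (by R4: K, B, C1)
N  (by R7: B3, F)
R  (by R10: G3)
D1  (by R17: A1, Y)
C3  (by R18: L, F)
U  (by R20: S, A3, C3)
G1  (by R5: N, G3)
V  (by R6: D1, R)
E1  (by R14: G1)
J  (by R19: U, D2, Y)
F3  (by R24: E1, J, V)

Yes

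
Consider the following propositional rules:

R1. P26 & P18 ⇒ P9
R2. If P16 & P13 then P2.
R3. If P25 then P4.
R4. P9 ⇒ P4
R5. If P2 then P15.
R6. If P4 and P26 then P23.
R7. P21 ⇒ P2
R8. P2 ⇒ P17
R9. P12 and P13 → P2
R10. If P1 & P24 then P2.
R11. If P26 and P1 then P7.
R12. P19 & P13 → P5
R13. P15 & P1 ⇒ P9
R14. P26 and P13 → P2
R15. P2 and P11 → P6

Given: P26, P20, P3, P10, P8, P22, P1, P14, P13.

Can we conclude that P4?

Yes

P2  (by R14: P26, P13)
P15  (by R5: P2)
P9  (by R13: P15, P1)
P4  (by R4: P9)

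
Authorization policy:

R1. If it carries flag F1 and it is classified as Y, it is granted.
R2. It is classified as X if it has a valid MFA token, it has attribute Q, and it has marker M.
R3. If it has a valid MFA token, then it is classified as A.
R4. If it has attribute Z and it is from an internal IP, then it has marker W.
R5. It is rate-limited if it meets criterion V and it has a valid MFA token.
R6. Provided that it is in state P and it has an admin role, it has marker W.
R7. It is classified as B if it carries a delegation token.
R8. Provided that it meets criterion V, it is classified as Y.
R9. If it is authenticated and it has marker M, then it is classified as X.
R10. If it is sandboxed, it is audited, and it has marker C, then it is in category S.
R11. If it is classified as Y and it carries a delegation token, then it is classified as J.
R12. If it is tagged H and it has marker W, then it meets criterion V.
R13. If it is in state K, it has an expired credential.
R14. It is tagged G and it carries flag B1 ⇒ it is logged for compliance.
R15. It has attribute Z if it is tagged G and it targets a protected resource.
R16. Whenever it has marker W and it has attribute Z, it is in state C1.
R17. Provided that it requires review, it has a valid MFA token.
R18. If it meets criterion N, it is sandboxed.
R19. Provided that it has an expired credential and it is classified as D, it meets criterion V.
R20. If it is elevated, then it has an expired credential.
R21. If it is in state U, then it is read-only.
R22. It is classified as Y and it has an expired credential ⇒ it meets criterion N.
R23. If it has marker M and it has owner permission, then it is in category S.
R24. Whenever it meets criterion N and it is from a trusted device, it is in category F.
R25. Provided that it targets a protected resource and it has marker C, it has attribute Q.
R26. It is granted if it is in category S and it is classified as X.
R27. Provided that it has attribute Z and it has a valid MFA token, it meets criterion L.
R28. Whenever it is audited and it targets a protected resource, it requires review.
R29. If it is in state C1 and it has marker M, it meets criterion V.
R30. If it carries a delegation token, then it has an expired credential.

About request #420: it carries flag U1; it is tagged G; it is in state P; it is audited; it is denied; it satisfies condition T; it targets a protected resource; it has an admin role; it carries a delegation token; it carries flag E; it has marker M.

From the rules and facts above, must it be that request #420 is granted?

Forward chaining from the given facts derives: has marker W, is classified as B, has attribute Z, is in state C1, requires review, meets criterion V, has an expired credential, is classified as Y, is classified as J, has a valid MFA token, meets criterion N, meets criterion L, is classified as A, is rate-limited, is sandboxed.
Rules concluding "it is granted": R1 needs "it carries flag F1"; R26 needs "it is in category S" — none of these are established.

No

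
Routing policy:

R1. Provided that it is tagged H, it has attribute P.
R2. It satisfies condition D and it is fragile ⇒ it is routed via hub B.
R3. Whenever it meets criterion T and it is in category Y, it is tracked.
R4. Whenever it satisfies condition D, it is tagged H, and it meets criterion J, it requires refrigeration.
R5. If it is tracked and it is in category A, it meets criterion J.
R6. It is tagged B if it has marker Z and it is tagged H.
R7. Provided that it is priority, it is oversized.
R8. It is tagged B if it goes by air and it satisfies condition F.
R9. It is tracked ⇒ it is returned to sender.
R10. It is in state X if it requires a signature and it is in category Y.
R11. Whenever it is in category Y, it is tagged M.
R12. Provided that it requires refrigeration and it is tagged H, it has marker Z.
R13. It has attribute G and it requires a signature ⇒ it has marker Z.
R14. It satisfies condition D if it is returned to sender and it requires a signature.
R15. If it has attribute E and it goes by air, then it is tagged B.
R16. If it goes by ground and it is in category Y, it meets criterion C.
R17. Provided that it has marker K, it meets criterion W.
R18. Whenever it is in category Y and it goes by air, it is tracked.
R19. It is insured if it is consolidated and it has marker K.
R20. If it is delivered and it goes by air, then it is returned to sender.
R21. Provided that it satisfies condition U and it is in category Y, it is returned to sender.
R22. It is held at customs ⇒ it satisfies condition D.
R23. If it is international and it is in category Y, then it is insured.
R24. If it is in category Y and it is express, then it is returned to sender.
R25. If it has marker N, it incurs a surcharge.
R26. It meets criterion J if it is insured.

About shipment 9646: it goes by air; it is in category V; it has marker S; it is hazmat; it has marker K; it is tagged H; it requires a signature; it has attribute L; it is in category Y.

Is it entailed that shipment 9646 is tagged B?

No

Forward chaining from the given facts derives: has attribute P, is in state X, is tagged M, meets criterion W, is tracked, is returned to sender, satisfies condition D.
Rules concluding "it is tagged B": R6 needs "it has marker Z"; R8 needs "it satisfies condition F"; R15 needs "it has attribute E" — none of these are established.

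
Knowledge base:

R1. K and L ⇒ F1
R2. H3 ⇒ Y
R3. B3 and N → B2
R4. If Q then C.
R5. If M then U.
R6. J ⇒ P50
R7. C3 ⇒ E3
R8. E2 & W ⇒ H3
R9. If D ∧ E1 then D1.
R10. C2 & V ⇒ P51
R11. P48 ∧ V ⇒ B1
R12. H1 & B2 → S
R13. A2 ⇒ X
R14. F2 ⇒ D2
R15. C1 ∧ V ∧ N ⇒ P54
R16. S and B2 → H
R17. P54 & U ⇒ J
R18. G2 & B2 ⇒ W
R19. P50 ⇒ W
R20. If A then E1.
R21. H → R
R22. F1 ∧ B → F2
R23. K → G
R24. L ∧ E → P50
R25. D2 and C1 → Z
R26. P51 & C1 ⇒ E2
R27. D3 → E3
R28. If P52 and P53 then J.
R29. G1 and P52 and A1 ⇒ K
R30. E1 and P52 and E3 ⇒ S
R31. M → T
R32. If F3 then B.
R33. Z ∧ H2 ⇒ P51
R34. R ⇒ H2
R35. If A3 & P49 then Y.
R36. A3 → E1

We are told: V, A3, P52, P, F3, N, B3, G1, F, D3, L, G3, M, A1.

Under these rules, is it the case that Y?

No

Forward chaining from the given facts derives: B2, U, E3, K, T, B, E1, F1, F2, G, S, D2, H, R, H2.
Rules concluding Y: R2 needs H3; R35 needs P49 — none of these are established.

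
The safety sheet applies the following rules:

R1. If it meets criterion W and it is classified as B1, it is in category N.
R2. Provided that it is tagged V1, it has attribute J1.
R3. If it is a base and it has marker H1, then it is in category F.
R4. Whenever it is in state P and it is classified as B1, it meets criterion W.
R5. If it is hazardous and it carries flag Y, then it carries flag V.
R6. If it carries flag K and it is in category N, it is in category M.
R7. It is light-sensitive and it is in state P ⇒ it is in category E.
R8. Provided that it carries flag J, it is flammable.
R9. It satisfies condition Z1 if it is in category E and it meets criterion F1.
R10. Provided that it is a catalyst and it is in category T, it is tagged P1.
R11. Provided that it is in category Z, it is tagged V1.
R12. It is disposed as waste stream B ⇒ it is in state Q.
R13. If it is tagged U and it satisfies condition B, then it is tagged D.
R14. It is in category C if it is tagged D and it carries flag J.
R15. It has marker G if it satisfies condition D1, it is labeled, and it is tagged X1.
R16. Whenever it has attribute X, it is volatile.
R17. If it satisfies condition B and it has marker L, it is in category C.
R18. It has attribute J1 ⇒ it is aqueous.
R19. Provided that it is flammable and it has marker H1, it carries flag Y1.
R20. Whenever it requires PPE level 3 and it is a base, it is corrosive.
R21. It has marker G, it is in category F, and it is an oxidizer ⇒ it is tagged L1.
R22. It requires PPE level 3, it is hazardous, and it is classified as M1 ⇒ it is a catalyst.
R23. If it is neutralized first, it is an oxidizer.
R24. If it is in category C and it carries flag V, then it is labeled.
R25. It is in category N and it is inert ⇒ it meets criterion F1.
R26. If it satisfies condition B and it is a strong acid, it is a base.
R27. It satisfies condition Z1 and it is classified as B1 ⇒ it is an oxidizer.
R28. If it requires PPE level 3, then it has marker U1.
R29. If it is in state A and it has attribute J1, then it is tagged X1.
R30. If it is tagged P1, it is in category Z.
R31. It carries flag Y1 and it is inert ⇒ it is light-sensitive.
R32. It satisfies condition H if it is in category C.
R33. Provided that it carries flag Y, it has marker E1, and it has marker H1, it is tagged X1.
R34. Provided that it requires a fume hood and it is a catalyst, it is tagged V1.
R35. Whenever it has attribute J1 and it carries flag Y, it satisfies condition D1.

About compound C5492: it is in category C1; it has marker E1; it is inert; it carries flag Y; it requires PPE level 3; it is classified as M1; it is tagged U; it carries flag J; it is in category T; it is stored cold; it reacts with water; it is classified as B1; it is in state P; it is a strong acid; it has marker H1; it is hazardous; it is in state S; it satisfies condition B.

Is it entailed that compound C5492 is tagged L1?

By R4 (it is in state P, it is classified as B1): it meets criterion W.
By R5 (it is hazardous, it carries flag Y): it carries flag V.
By R8 (it carries flag J): it is flammable.
By R13 (it is tagged U, it satisfies condition B): it is tagged D.
By R14 (it is tagged D, it carries flag J): it is in category C.
By R19 (it is flammable, it has marker H1): it carries flag Y1.
By R22 (it requires PPE level 3, it is hazardous, it is classified as M1): it is a catalyst.
By R24 (it is in category C, it carries flag V): it is labeled.
By R26 (it satisfies condition B, it is a strong acid): it is a base.
By R31 (it carries flag Y1, it is inert): it is light-sensitive.
By R33 (it carries flag Y, it has marker E1, it has marker H1): it is tagged X1.
By R1 (it meets criterion W, it is classified as B1): it is in category N.
By R3 (it is a base, it has marker H1): it is in category F.
By R7 (it is light-sensitive, it is in state P): it is in category E.
By R10 (it is a catalyst, it is in category T): it is tagged P1.
By R25 (it is in category N, it is inert): it meets criterion F1.
By R30 (it is tagged P1): it is in category Z.
By R9 (it is in category E, it meets criterion F1): it satisfies condition Z1.
By R11 (it is in category Z): it is tagged V1.
By R27 (it satisfies condition Z1, it is classified as B1): it is an oxidizer.
By R2 (it is tagged V1): it has attribute J1.
By R35 (it has attribute J1, it carries flag Y): it satisfies condition D1.
By R15 (it satisfies condition D1, it is labeled, it is tagged X1): it has marker G.
By R21 (it has marker G, it is in category F, it is an oxidizer): it is tagged L1.

Yes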